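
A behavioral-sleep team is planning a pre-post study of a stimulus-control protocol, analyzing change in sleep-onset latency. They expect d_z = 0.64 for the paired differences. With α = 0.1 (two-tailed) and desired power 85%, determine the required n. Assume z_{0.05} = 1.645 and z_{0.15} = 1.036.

For a paired (one-sample on differences) test: n = ((z_{α/2} + z_β) / d)².
z_{α/2} + z_β = 1.645 + 1.036 = 2.681.
n = (2.681 / 0.64)² = 4.189² = 17.55.
Round up.

n = 18 pairs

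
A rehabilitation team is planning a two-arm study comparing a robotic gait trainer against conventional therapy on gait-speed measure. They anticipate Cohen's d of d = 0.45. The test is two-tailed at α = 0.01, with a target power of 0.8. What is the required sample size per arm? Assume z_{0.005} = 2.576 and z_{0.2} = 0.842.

n = 116 per group

For two independent groups with equal n: n = 2·((z_{α/2} + z_β) / d)².
z_{α/2} + z_β = 2.576 + 0.842 = 3.418.
n = 2 × (3.418 / 0.45)² = 2 × 7.596² = 2 × 57.69 = 115.4.
Round up to the next whole participant.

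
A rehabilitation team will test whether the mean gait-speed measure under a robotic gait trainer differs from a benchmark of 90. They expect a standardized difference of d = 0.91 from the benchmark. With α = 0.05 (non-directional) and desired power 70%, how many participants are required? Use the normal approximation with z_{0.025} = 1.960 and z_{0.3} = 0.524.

For a one-sample test: n = ((z_{α/2} + z_β) / d)².
z_{α/2} + z_β = 1.960 + 0.524 = 2.484.
n = (2.484 / 0.91)² = 2.730² = 7.45.
Round up.

n = 8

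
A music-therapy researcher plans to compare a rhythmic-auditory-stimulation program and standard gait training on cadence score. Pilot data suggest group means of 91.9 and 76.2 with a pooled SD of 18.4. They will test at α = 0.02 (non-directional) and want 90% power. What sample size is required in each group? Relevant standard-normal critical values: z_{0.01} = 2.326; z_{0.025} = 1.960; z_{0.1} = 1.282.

Cohen's d = |M₁ − M₂| / SD_pooled = |91.9 − 76.2| / 18.4 = 15.7 / 18.4 = 0.853.
For two independent groups with equal n: n = 2·((z_{α/2} + z_β) / d)².
z_{α/2} + z_β = 2.326 + 1.282 = 3.608.
n = 2 × (3.608 / 0.853)² = 2 × 4.230² = 2 × 17.89 = 35.8.
Round up to the next whole participant.

n = 36 per group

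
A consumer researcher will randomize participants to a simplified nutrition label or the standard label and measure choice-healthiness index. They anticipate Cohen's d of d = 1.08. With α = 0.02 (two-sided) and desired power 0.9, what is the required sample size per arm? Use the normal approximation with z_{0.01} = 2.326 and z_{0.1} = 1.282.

For two independent groups with equal n: n = 2·((z_{α/2} + z_β) / d)².
z_{α/2} + z_β = 2.326 + 1.282 = 3.608.
n = 2 × (3.608 / 1.08)² = 2 × 3.341² = 2 × 11.16 = 22.3.
Round up to the next whole participant.

n = 23 per group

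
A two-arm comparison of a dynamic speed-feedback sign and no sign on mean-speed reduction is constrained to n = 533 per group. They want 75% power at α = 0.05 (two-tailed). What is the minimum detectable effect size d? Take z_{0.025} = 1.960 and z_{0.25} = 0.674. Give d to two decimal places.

For two independent groups of n = 533 each: d_min = (z_{α/2} + z_β)·√(2/n).
z-sum = 1.960 + 0.674 = 2.634.
d_min = 2.634 × √(2/533) = 2.634 × 0.0613 = 0.161.

d_min ≈ 0.16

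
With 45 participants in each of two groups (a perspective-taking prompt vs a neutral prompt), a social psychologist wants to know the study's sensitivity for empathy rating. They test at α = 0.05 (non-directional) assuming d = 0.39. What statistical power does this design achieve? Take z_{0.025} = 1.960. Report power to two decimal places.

For two equal groups, power = Φ(d·√(n/2) − z_{α/2}).
d·√(n/2) = 0.39 × √(45/2) = 0.39 × 4.743 = 1.850.
z_β = 1.850 − 1.960 = -0.110.
Power = Φ(-0.110) = 0.456.

power ≈ 0.46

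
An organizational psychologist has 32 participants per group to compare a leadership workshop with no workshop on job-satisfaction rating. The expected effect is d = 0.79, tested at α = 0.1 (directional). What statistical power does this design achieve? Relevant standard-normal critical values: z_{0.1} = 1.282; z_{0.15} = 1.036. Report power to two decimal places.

For two equal groups, power = Φ(d·√(n/2) − z_{α}).
d·√(n/2) = 0.79 × √(32/2) = 0.79 × 4.000 = 3.160.
z_β = 3.160 − 1.282 = 1.878.
Power = Φ(1.878) = 0.970.

power ≈ 0.97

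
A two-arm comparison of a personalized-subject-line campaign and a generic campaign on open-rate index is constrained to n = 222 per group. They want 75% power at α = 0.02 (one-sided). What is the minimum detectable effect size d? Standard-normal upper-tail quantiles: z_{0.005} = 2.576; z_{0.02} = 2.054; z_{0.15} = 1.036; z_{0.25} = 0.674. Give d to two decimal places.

d_min ≈ 0.26

For two independent groups of n = 222 each: d_min = (z_{α} + z_β)·√(2/n).
z-sum = 2.054 + 0.674 = 2.728.
d_min = 2.728 × √(2/222) = 2.728 × 0.0949 = 0.259.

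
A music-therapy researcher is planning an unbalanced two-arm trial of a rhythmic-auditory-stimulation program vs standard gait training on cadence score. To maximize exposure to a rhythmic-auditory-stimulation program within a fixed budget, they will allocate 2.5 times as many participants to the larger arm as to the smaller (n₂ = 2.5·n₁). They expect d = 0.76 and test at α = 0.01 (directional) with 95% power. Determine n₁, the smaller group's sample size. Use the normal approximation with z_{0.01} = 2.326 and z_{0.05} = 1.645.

With allocation ratio k = n₂/n₁ = 2.5, Var(x̄₁−x̄₂) = σ²(1/n₁ + 1/(k·n₁)) = σ²·(k+1)/(k·n₁).
So n₁ = (1 + 1/k)·((z_{α} + z_β)/d)² = 1.400 × (3.971/0.76)².
n₁ = 1.400 × 27.30 = 38.2.
Round up: n₁ = 39, giving n₂ = ⌈2.5 × 39⌉ = ⌈97.5⌉ = 98.

n₁ = 39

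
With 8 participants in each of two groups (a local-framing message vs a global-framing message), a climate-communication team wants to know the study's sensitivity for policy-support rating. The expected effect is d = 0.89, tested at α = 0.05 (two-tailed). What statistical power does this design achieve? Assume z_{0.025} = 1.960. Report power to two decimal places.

power ≈ 0.43

For two equal groups, power = Φ(d·√(n/2) − z_{α/2}).
d·√(n/2) = 0.89 × √(8/2) = 0.89 × 2.000 = 1.780.
z_β = 1.780 − 1.960 = -0.180.
Power = Φ(-0.180) = 0.429.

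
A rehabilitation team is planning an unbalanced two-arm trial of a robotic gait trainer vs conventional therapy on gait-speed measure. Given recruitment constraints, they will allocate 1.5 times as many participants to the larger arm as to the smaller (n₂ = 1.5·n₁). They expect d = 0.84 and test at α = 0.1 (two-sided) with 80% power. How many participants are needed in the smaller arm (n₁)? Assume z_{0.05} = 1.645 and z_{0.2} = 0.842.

With allocation ratio k = n₂/n₁ = 1.5, Var(x̄₁−x̄₂) = σ²(1/n₁ + 1/(k·n₁)) = σ²·(k+1)/(k·n₁).
So n₁ = (1 + 1/k)·((z_{α/2} + z_β)/d)² = 1.667 × (2.487/0.84)².
n₁ = 1.667 × 8.77 = 14.6.
Round up: n₁ = 15, giving n₂ = ⌈1.5 × 15⌉ = ⌈22.5⌉ = 23.

n₁ = 15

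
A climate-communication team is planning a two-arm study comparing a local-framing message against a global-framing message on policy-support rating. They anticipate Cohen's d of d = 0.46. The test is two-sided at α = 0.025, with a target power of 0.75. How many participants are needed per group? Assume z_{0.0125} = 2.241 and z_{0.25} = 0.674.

n = 81 per group

For two independent groups with equal n: n = 2·((z_{α/2} + z_β) / d)².
z_{α/2} + z_β = 2.241 + 0.674 = 2.915.
n = 2 × (2.915 / 0.46)² = 2 × 6.337² = 2 × 40.16 = 80.3.
Round up to the next whole participant.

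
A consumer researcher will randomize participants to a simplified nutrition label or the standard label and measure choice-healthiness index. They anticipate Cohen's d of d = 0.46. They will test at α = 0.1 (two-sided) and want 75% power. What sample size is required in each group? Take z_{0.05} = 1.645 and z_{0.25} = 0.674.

For two independent groups with equal n: n = 2·((z_{α/2} + z_β) / d)².
z_{α/2} + z_β = 1.645 + 0.674 = 2.319.
n = 2 × (2.319 / 0.46)² = 2 × 5.041² = 2 × 25.41 = 50.8.
Round up to the next whole participant.

n = 51 per group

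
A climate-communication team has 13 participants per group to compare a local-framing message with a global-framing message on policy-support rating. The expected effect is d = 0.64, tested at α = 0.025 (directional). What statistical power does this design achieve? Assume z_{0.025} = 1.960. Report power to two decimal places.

power ≈ 0.37

For two equal groups, power = Φ(d·√(n/2) − z_{α}).
d·√(n/2) = 0.64 × √(13/2) = 0.64 × 2.550 = 1.632.
z_β = 1.632 − 1.960 = -0.328.
Power = Φ(-0.328) = 0.371.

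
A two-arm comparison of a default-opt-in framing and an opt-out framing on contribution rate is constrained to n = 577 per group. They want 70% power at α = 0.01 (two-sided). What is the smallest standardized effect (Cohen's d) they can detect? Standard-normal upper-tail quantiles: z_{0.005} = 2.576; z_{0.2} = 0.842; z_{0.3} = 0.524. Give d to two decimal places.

For two independent groups of n = 577 each: d_min = (z_{α/2} + z_β)·√(2/n).
z-sum = 2.576 + 0.524 = 3.100.
d_min = 3.100 × √(2/577) = 3.100 × 0.0589 = 0.183.

d_min ≈ 0.18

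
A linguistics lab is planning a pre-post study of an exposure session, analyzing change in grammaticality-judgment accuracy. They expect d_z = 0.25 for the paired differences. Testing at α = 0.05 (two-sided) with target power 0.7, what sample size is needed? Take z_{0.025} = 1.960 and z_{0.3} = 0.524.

For a paired (one-sample on differences) test: n = ((z_{α/2} + z_β) / d)².
z_{α/2} + z_β = 1.960 + 0.524 = 2.484.
n = (2.484 / 0.25)² = 9.936² = 98.72.
Round up.

n = 99 pairs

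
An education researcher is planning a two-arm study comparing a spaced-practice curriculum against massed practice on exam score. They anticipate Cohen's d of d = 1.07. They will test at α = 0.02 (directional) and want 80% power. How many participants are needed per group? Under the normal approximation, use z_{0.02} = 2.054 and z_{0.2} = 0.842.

For two independent groups with equal n: n = 2·((z_{α} + z_β) / d)².
z_{α} + z_β = 2.054 + 0.842 = 2.896.
n = 2 × (2.896 / 1.07)² = 2 × 2.707² = 2 × 7.33 = 14.7.
Round up to the next whole participant.

n = 15 per group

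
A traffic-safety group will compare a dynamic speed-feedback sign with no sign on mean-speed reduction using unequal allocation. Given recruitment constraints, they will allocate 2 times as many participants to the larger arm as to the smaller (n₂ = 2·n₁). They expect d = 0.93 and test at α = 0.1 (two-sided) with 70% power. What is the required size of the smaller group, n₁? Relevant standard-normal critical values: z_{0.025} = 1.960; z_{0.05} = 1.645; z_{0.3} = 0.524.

n₁ = 9

With allocation ratio k = n₂/n₁ = 2, Var(x̄₁−x̄₂) = σ²(1/n₁ + 1/(k·n₁)) = σ²·(k+1)/(k·n₁).
So n₁ = (1 + 1/k)·((z_{α/2} + z_β)/d)² = 1.500 × (2.169/0.93)².
n₁ = 1.500 × 5.44 = 8.2.
Round up: n₁ = 9, giving n₂ = 2 × 9 = 18.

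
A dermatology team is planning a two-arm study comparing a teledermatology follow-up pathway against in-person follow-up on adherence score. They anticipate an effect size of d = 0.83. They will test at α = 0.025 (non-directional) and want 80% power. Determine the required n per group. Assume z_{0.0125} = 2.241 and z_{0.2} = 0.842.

For two independent groups with equal n: n = 2·((z_{α/2} + z_β) / d)².
z_{α/2} + z_β = 2.241 + 0.842 = 3.083.
n = 2 × (3.083 / 0.83)² = 2 × 3.714² = 2 × 13.80 = 27.6.
Round up to the next whole participant.

n = 28 per group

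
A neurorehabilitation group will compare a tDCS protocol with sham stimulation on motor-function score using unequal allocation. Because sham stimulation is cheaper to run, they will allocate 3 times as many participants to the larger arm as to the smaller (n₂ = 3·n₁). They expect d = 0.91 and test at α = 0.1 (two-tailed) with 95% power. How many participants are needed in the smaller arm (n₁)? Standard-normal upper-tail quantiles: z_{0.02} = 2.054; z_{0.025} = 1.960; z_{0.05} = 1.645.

n₁ = 18

With allocation ratio k = n₂/n₁ = 3, Var(x̄₁−x̄₂) = σ²(1/n₁ + 1/(k·n₁)) = σ²·(k+1)/(k·n₁).
So n₁ = (1 + 1/k)·((z_{α/2} + z_β)/d)² = 1.333 × (3.290/0.91)².
n₁ = 1.333 × 13.07 = 17.4.
Round up: n₁ = 18, giving n₂ = 3 × 18 = 54.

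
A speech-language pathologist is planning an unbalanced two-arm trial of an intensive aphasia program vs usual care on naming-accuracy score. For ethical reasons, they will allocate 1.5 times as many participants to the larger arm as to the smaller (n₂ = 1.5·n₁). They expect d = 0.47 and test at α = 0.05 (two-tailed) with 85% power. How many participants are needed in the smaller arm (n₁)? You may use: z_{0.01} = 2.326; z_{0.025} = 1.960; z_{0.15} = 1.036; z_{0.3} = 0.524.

With allocation ratio k = n₂/n₁ = 1.5, Var(x̄₁−x̄₂) = σ²(1/n₁ + 1/(k·n₁)) = σ²·(k+1)/(k·n₁).
So n₁ = (1 + 1/k)·((z_{α/2} + z_β)/d)² = 1.667 × (2.996/0.47)².
n₁ = 1.667 × 40.63 = 67.7.
Round up: n₁ = 68, giving n₂ = 1.5 × 68 = 102.

n₁ = 68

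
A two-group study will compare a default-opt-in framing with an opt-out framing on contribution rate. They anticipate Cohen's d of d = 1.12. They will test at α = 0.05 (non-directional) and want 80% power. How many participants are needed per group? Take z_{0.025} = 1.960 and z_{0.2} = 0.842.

n = 13 per group

For two independent groups with equal n: n = 2·((z_{α/2} + z_β) / d)².
z_{α/2} + z_β = 1.960 + 0.842 = 2.802.
n = 2 × (2.802 / 1.12)² = 2 × 2.502² = 2 × 6.26 = 12.5.
Round up to the next whole participant.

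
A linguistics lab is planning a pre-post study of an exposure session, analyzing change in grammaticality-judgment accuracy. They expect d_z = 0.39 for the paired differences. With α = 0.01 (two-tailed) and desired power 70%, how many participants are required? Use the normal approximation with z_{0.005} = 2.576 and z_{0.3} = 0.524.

For a paired (one-sample on differences) test: n = ((z_{α/2} + z_β) / d)².
z_{α/2} + z_β = 2.576 + 0.524 = 3.100.
n = (3.100 / 0.39)² = 7.949² = 63.18.
Round up.

n = 64 pairs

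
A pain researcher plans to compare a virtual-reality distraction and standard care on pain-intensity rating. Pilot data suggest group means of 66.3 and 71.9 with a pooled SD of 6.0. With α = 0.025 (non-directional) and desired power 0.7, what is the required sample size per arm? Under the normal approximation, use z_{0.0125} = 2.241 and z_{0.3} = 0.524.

n = 18 per group

Cohen's d = |M₁ − M₂| / SD_pooled = |66.3 − 71.9| / 6.0 = 5.6 / 6.0 = 0.933.
For two independent groups with equal n: n = 2·((z_{α/2} + z_β) / d)².
z_{α/2} + z_β = 2.241 + 0.524 = 2.765.
n = 2 × (2.765 / 0.933)² = 2 × 2.964² = 2 × 8.78 = 17.6.
Round up to the next whole participant.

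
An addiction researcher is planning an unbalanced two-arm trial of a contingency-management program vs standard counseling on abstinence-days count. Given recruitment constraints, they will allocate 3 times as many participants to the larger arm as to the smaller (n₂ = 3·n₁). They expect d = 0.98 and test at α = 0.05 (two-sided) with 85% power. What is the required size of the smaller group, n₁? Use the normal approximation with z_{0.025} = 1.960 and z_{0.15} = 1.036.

n₁ = 13

With allocation ratio k = n₂/n₁ = 3, Var(x̄₁−x̄₂) = σ²(1/n₁ + 1/(k·n₁)) = σ²·(k+1)/(k·n₁).
So n₁ = (1 + 1/k)·((z_{α/2} + z_β)/d)² = 1.333 × (2.996/0.98)².
n₁ = 1.333 × 9.35 = 12.5.
Round up: n₁ = 13, giving n₂ = 3 × 13 = 39.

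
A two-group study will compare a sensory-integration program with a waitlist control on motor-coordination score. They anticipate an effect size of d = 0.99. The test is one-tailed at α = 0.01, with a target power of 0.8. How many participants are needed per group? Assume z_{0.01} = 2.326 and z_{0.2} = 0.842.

For two independent groups with equal n: n = 2·((z_{α} + z_β) / d)².
z_{α} + z_β = 2.326 + 0.842 = 3.168.
n = 2 × (3.168 / 0.99)² = 2 × 3.200² = 2 × 10.24 = 20.5.
Round up to the next whole participant.

n = 21 per group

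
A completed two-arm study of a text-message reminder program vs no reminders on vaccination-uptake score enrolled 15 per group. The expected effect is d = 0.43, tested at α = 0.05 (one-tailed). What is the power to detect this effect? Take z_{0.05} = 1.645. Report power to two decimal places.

power ≈ 0.32

For two equal groups, power = Φ(d·√(n/2) − z_{α}).
d·√(n/2) = 0.43 × √(15/2) = 0.43 × 2.739 = 1.178.
z_β = 1.178 − 1.645 = -0.467.
Power = Φ(-0.467) = 0.320.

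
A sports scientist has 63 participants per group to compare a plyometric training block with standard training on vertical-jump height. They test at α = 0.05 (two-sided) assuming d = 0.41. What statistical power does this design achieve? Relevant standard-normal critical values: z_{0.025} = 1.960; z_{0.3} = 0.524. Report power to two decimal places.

power ≈ 0.63

For two equal groups, power = Φ(d·√(n/2) − z_{α/2}).
d·√(n/2) = 0.41 × √(63/2) = 0.41 × 5.612 = 2.301.
z_β = 2.301 − 1.960 = 0.341.
Power = Φ(0.341) = 0.633.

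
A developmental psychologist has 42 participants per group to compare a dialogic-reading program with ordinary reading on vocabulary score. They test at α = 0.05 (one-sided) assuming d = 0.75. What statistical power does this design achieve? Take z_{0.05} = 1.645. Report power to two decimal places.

For two equal groups, power = Φ(d·√(n/2) − z_{α}).
d·√(n/2) = 0.75 × √(42/2) = 0.75 × 4.583 = 3.437.
z_β = 3.437 − 1.645 = 1.792.
Power = Φ(1.792) = 0.963.

power ≈ 0.96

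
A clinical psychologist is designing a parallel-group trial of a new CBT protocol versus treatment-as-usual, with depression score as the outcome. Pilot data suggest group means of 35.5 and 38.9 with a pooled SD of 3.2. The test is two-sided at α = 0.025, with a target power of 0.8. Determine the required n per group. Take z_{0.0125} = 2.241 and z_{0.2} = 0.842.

Cohen's d = |M₁ − M₂| / SD_pooled = |35.5 − 38.9| / 3.2 = 3.4 / 3.2 = 1.062.
For two independent groups with equal n: n = 2·((z_{α/2} + z_β) / d)².
z_{α/2} + z_β = 2.241 + 0.842 = 3.083.
n = 2 × (3.083 / 1.062)² = 2 × 2.903² = 2 × 8.43 = 16.9.
Round up to the next whole participant.

n = 17 per group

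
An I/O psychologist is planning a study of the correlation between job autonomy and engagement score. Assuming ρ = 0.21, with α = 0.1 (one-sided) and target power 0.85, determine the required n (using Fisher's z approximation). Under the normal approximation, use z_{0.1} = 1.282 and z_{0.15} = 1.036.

Fisher's z: C = ½·ln((1+r)/(1−r)) = ½·ln(1.5316) = 0.2132.
n = ((z_{α} + z_β)/C)² + 3.
(1.282 + 1.036) / 0.2132 = 2.318 / 0.2132 = 10.872.
n = 10.872² + 3 = 118.21 + 3 = 121.2.
Round up.

n = 122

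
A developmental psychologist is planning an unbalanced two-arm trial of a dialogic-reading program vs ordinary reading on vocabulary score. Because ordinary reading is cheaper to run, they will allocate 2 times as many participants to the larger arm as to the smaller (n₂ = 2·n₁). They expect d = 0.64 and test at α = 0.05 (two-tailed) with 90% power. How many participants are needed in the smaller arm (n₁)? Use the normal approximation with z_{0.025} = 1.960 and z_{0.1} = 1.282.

With allocation ratio k = n₂/n₁ = 2, Var(x̄₁−x̄₂) = σ²(1/n₁ + 1/(k·n₁)) = σ²·(k+1)/(k·n₁).
So n₁ = (1 + 1/k)·((z_{α/2} + z_β)/d)² = 1.500 × (3.242/0.64)².
n₁ = 1.500 × 25.66 = 38.5.
Round up: n₁ = 39, giving n₂ = 2 × 39 = 78.

n₁ = 39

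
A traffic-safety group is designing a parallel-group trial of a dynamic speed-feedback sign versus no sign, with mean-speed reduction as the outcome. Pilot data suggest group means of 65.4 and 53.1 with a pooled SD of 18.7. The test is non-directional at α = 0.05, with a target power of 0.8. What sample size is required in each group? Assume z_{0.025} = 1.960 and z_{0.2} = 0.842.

n = 37 per group

Cohen's d = |M₁ − M₂| / SD_pooled = |65.4 − 53.1| / 18.7 = 12.3 / 18.7 = 0.658.
For two independent groups with equal n: n = 2·((z_{α/2} + z_β) / d)².
z_{α/2} + z_β = 1.960 + 0.842 = 2.802.
n = 2 × (2.802 / 0.658)² = 2 × 4.258² = 2 × 18.13 = 36.3.
Round up to the next whole participant.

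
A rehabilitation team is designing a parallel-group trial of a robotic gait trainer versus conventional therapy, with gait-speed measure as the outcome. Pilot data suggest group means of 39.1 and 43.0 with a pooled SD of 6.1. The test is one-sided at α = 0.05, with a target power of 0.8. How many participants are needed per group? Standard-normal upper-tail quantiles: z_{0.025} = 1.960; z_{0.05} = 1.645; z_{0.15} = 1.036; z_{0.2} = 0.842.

n = 31 per group

Cohen's d = |M₁ − M₂| / SD_pooled = |39.1 − 43.0| / 6.1 = 3.9 / 6.1 = 0.639.
For two independent groups with equal n: n = 2·((z_{α} + z_β) / d)².
z_{α} + z_β = 1.645 + 0.842 = 2.487.
n = 2 × (2.487 / 0.639)² = 2 × 3.892² = 2 × 15.15 = 30.3.
Round up to the next whole participant.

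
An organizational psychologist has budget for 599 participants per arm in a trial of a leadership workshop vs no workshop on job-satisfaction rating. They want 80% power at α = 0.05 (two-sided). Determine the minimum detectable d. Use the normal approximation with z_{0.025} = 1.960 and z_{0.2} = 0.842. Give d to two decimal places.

For two independent groups of n = 599 each: d_min = (z_{α/2} + z_β)·√(2/n).
z-sum = 1.960 + 0.842 = 2.802.
d_min = 2.802 × √(2/599) = 2.802 × 0.0578 = 0.162.

d_min ≈ 0.16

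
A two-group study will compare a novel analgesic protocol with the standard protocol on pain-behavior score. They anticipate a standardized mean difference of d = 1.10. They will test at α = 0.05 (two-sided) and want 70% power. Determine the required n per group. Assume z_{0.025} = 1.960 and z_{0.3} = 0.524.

For two independent groups with equal n: n = 2·((z_{α/2} + z_β) / d)².
z_{α/2} + z_β = 1.960 + 0.524 = 2.484.
n = 2 × (2.484 / 1.10)² = 2 × 2.258² = 2 × 5.10 = 10.2.
Round up to the next whole participant.

n = 11 per group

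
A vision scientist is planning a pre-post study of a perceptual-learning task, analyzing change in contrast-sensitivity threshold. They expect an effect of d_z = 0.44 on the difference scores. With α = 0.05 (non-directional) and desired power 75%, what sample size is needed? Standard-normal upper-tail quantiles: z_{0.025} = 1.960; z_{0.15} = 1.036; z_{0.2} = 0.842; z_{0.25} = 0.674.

n = 36 pairs

For a paired (one-sample on differences) test: n = ((z_{α/2} + z_β) / d)².
z_{α/2} + z_β = 1.960 + 0.674 = 2.634.
n = (2.634 / 0.44)² = 5.986² = 35.84.
Round up.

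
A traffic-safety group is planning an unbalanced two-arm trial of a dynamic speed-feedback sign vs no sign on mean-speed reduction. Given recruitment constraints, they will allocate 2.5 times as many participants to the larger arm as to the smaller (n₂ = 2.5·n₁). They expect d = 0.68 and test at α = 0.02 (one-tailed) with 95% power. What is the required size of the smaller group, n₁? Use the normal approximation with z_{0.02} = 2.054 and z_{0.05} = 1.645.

With allocation ratio k = n₂/n₁ = 2.5, Var(x̄₁−x̄₂) = σ²(1/n₁ + 1/(k·n₁)) = σ²·(k+1)/(k·n₁).
So n₁ = (1 + 1/k)·((z_{α} + z_β)/d)² = 1.400 × (3.699/0.68)².
n₁ = 1.400 × 29.59 = 41.4.
Round up: n₁ = 42, giving n₂ = 2.5 × 42 = 105.

n₁ = 42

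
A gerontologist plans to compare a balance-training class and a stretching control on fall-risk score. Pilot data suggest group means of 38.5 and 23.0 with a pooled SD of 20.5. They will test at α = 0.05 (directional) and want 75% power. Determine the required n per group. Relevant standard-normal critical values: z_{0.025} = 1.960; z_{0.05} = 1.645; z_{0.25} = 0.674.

n = 19 per group

Cohen's d = |M₁ − M₂| / SD_pooled = |38.5 − 23.0| / 20.5 = 15.5 / 20.5 = 0.756.
For two independent groups with equal n: n = 2·((z_{α} + z_β) / d)².
z_{α} + z_β = 1.645 + 0.674 = 2.319.
n = 2 × (2.319 / 0.756)² = 2 × 3.067² = 2 × 9.41 = 18.8.
Round up to the next whole participant.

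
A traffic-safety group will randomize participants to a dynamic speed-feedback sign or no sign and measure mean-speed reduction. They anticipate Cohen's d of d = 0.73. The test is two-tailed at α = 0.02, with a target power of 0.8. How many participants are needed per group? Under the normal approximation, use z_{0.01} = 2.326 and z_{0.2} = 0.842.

For two independent groups with equal n: n = 2·((z_{α/2} + z_β) / d)².
z_{α/2} + z_β = 2.326 + 0.842 = 3.168.
n = 2 × (3.168 / 0.73)² = 2 × 4.340² = 2 × 18.83 = 37.7.
Round up to the next whole participant.

n = 38 per group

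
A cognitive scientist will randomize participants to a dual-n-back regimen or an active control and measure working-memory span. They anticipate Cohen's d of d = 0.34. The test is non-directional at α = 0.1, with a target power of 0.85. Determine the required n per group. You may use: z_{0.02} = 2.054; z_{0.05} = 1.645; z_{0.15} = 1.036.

n = 125 per group

For two independent groups with equal n: n = 2·((z_{α/2} + z_β) / d)².
z_{α/2} + z_β = 1.645 + 1.036 = 2.681.
n = 2 × (2.681 / 0.34)² = 2 × 7.885² = 2 × 62.18 = 124.4.
Round up to the next whole participant.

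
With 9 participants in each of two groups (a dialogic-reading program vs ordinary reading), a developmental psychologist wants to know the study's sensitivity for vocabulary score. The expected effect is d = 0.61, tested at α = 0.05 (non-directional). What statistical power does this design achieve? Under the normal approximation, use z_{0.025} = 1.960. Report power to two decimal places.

For two equal groups, power = Φ(d·√(n/2) − z_{α/2}).
d·√(n/2) = 0.61 × √(9/2) = 0.61 × 2.121 = 1.294.
z_β = 1.294 − 1.960 = -0.666.
Power = Φ(-0.666) = 0.253.

power ≈ 0.25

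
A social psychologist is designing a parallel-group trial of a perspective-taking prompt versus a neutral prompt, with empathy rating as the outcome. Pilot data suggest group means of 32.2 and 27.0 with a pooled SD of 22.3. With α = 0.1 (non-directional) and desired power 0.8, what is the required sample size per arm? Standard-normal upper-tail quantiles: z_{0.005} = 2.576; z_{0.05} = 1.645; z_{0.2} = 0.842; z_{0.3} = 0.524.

Cohen's d = |M₁ − M₂| / SD_pooled = |32.2 − 27.0| / 22.3 = 5.2 / 22.3 = 0.233.
For two independent groups with equal n: n = 2·((z_{α/2} + z_β) / d)².
z_{α/2} + z_β = 1.645 + 0.842 = 2.487.
n = 2 × (2.487 / 0.233)² = 2 × 10.674² = 2 × 113.93 = 227.9.
Round up to the next whole participant.

n = 228 per group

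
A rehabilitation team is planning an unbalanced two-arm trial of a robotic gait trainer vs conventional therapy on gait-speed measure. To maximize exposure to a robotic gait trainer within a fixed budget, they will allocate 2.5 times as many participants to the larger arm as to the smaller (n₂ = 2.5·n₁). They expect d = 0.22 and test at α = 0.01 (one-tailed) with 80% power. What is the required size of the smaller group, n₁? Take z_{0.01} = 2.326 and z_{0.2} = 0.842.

n₁ = 291

With allocation ratio k = n₂/n₁ = 2.5, Var(x̄₁−x̄₂) = σ²(1/n₁ + 1/(k·n₁)) = σ²·(k+1)/(k·n₁).
So n₁ = (1 + 1/k)·((z_{α} + z_β)/d)² = 1.400 × (3.168/0.22)².
n₁ = 1.400 × 207.36 = 290.3.
Round up: n₁ = 291, giving n₂ = ⌈2.5 × 291⌉ = ⌈727.5⌉ = 728.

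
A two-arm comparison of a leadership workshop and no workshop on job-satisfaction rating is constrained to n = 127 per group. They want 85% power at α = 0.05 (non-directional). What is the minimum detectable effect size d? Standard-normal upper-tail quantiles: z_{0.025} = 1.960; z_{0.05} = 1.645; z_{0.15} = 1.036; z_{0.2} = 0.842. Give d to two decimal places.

For two independent groups of n = 127 each: d_min = (z_{α/2} + z_β)·√(2/n).
z-sum = 1.960 + 1.036 = 2.996.
d_min = 2.996 × √(2/127) = 2.996 × 0.1255 = 0.376.

d_min ≈ 0.38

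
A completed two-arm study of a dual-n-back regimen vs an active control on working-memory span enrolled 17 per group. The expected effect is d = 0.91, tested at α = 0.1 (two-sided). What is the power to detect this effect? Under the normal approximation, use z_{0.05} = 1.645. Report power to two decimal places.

For two equal groups, power = Φ(d·√(n/2) − z_{α/2}).
d·√(n/2) = 0.91 × √(17/2) = 0.91 × 2.915 = 2.653.
z_β = 2.653 − 1.645 = 1.008.
Power = Φ(1.008) = 0.843.

power ≈ 0.84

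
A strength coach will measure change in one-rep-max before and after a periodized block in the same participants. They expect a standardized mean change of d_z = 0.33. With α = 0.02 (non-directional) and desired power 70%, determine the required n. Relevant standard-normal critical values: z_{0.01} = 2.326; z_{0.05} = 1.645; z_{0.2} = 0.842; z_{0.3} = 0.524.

n = 75 pairs

For a paired (one-sample on differences) test: n = ((z_{α/2} + z_β) / d)².
z_{α/2} + z_β = 2.326 + 0.524 = 2.850.
n = (2.850 / 0.33)² = 8.636² = 74.59.
Round up.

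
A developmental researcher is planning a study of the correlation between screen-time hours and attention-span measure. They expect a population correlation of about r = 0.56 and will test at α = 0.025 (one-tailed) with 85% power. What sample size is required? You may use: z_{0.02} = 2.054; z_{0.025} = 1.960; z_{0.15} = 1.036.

n = 26

Fisher's z: C = ½·ln((1+r)/(1−r)) = ½·ln(3.5455) = 0.6328.
n = ((z_{α} + z_β)/C)² + 3.
(1.960 + 1.036) / 0.6328 = 2.996 / 0.6328 = 4.735.
n = 4.735² + 3 = 22.42 + 3 = 25.4.
Round up.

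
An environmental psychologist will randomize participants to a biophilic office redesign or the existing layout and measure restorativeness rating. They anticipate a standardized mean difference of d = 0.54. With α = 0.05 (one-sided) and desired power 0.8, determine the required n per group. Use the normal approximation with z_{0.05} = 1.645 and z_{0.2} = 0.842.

n = 43 per group

For two independent groups with equal n: n = 2·((z_{α} + z_β) / d)².
z_{α} + z_β = 1.645 + 0.842 = 2.487.
n = 2 × (2.487 / 0.54)² = 2 × 4.606² = 2 × 21.21 = 42.4.
Round up to the next whole participant.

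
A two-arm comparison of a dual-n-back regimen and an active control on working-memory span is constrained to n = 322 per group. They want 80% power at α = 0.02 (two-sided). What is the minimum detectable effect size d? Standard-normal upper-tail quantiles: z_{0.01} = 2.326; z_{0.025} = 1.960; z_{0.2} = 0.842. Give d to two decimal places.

d_min ≈ 0.25

For two independent groups of n = 322 each: d_min = (z_{α/2} + z_β)·√(2/n).
z-sum = 2.326 + 0.842 = 3.168.
d_min = 3.168 × √(2/322) = 3.168 × 0.0788 = 0.250.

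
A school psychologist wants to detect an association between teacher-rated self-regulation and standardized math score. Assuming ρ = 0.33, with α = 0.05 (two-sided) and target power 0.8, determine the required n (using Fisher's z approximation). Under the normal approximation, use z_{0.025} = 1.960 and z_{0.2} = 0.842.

n = 70

Fisher's z: C = ½·ln((1+r)/(1−r)) = ½·ln(1.9851) = 0.3428.
n = ((z_{α/2} + z_β)/C)² + 3.
(1.960 + 0.842) / 0.3428 = 2.802 / 0.3428 = 8.174.
n = 8.174² + 3 = 66.81 + 3 = 69.8.
Round up.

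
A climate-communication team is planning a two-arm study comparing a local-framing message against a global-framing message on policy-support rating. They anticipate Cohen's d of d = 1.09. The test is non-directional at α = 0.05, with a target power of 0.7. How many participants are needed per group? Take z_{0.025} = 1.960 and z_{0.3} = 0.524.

For two independent groups with equal n: n = 2·((z_{α/2} + z_β) / d)².
z_{α/2} + z_β = 1.960 + 0.524 = 2.484.
n = 2 × (2.484 / 1.09)² = 2 × 2.279² = 2 × 5.19 = 10.4.
Round up to the next whole participant.

n = 11 per group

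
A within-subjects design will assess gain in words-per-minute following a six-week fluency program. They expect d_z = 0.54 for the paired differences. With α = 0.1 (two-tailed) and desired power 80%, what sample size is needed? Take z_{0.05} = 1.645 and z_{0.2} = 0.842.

For a paired (one-sample on differences) test: n = ((z_{α/2} + z_β) / d)².
z_{α/2} + z_β = 1.645 + 0.842 = 2.487.
n = (2.487 / 0.54)² = 4.606² = 21.21.
Round up.

n = 22 pairs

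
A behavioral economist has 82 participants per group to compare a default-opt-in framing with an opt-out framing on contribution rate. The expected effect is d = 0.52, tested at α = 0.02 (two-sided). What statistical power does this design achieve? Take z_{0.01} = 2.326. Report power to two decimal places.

power ≈ 0.84

For two equal groups, power = Φ(d·√(n/2) − z_{α/2}).
d·√(n/2) = 0.52 × √(82/2) = 0.52 × 6.403 = 3.330.
z_β = 3.330 − 2.326 = 1.004.
Power = Φ(1.004) = 0.842.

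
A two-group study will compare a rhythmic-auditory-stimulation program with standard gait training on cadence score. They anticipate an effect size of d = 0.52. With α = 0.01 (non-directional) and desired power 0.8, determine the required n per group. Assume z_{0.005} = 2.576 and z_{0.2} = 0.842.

For two independent groups with equal n: n = 2·((z_{α/2} + z_β) / d)².
z_{α/2} + z_β = 2.576 + 0.842 = 3.418.
n = 2 × (3.418 / 0.52)² = 2 × 6.573² = 2 × 43.21 = 86.4.
Round up to the next whole participant.

n = 87 per group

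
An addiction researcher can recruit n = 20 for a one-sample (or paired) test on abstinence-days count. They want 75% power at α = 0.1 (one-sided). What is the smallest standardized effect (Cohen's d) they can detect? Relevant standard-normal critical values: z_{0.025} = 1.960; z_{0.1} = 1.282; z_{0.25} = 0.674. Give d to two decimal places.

For a single sample (or paired design) of n = 20: d_min = (z_{α} + z_β)/√n.
z-sum = 1.282 + 0.674 = 1.956.
d_min = 1.956 / √20 = 1.956 / 4.472 = 0.437.

d_min ≈ 0.44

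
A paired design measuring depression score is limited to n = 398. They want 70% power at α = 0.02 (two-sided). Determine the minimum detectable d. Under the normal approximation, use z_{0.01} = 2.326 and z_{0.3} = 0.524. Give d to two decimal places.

d_min ≈ 0.14

For a single sample (or paired design) of n = 398: d_min = (z_{α/2} + z_β)/√n.
z-sum = 2.326 + 0.524 = 2.850.
d_min = 2.850 / √398 = 2.850 / 19.950 = 0.143.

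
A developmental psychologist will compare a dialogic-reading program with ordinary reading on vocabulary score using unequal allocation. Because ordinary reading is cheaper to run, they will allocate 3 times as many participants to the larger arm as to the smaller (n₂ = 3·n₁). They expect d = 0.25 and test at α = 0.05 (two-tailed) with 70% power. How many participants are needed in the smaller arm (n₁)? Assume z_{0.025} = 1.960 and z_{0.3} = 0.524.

n₁ = 132

With allocation ratio k = n₂/n₁ = 3, Var(x̄₁−x̄₂) = σ²(1/n₁ + 1/(k·n₁)) = σ²·(k+1)/(k·n₁).
So n₁ = (1 + 1/k)·((z_{α/2} + z_β)/d)² = 1.333 × (2.484/0.25)².
n₁ = 1.333 × 98.72 = 131.6.
Round up: n₁ = 132, giving n₂ = 3 × 132 = 396.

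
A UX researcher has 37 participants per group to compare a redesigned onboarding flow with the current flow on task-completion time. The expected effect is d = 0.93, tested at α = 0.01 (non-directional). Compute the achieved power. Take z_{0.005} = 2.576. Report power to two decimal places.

For two equal groups, power = Φ(d·√(n/2) − z_{α/2}).
d·√(n/2) = 0.93 × √(37/2) = 0.93 × 4.301 = 4.000.
z_β = 4.000 − 2.576 = 1.424.
Power = Φ(1.424) = 0.923.

power ≈ 0.92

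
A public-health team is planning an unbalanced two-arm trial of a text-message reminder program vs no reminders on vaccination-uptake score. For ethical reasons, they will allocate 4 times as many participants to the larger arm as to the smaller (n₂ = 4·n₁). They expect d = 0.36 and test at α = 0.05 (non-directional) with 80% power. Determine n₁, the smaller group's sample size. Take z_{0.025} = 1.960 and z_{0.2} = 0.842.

n₁ = 76

With allocation ratio k = n₂/n₁ = 4, Var(x̄₁−x̄₂) = σ²(1/n₁ + 1/(k·n₁)) = σ²·(k+1)/(k·n₁).
So n₁ = (1 + 1/k)·((z_{α/2} + z_β)/d)² = 1.250 × (2.802/0.36)².
n₁ = 1.250 × 60.58 = 75.7.
Round up: n₁ = 76, giving n₂ = 4 × 76 = 304.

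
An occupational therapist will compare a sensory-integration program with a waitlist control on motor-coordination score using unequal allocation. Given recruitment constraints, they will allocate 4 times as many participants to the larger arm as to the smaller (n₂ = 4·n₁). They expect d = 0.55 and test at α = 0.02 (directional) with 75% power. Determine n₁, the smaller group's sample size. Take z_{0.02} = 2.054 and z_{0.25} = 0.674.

n₁ = 31

With allocation ratio k = n₂/n₁ = 4, Var(x̄₁−x̄₂) = σ²(1/n₁ + 1/(k·n₁)) = σ²·(k+1)/(k·n₁).
So n₁ = (1 + 1/k)·((z_{α} + z_β)/d)² = 1.250 × (2.728/0.55)².
n₁ = 1.250 × 24.60 = 30.8.
Round up: n₁ = 31, giving n₂ = 4 × 31 = 124.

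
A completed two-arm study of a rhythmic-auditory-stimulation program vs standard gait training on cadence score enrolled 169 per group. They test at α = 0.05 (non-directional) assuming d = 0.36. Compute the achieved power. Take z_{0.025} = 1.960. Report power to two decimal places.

For two equal groups, power = Φ(d·√(n/2) − z_{α/2}).
d·√(n/2) = 0.36 × √(169/2) = 0.36 × 9.192 = 3.309.
z_β = 3.309 − 1.960 = 1.349.
Power = Φ(1.349) = 0.911.

power ≈ 0.91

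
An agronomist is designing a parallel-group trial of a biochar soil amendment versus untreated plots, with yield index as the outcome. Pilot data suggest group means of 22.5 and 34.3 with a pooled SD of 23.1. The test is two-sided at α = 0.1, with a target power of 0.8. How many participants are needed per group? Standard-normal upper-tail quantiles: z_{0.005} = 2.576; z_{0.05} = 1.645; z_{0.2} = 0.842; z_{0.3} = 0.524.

Cohen's d = |M₁ − M₂| / SD_pooled = |22.5 − 34.3| / 23.1 = 11.8 / 23.1 = 0.511.
For two independent groups with equal n: n = 2·((z_{α/2} + z_β) / d)².
z_{α/2} + z_β = 1.645 + 0.842 = 2.487.
n = 2 × (2.487 / 0.511)² = 2 × 4.867² = 2 × 23.69 = 47.4.
Round up to the next whole participant.

n = 48 per group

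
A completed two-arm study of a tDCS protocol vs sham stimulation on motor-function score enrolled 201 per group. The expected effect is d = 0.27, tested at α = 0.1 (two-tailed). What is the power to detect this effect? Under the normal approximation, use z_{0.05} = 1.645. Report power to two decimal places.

For two equal groups, power = Φ(d·√(n/2) − z_{α/2}).
d·√(n/2) = 0.27 × √(201/2) = 0.27 × 10.025 = 2.707.
z_β = 2.707 − 1.645 = 1.062.
Power = Φ(1.062) = 0.856.

power ≈ 0.86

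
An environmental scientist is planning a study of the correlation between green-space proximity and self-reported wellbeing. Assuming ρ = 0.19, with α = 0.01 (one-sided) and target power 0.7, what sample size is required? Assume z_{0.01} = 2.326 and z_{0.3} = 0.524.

Fisher's z: C = ½·ln((1+r)/(1−r)) = ½·ln(1.4691) = 0.1923.
n = ((z_{α} + z_β)/C)² + 3.
(2.326 + 0.524) / 0.1923 = 2.850 / 0.1923 = 14.821.
n = 14.821² + 3 = 219.65 + 3 = 222.6.
Round up.

n = 223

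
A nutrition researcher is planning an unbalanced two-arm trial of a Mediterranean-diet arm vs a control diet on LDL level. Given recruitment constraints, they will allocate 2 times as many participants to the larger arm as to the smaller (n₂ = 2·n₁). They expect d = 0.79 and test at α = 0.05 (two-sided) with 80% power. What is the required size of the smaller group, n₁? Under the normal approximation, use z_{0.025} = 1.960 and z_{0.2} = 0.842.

With allocation ratio k = n₂/n₁ = 2, Var(x̄₁−x̄₂) = σ²(1/n₁ + 1/(k·n₁)) = σ²·(k+1)/(k·n₁).
So n₁ = (1 + 1/k)·((z_{α/2} + z_β)/d)² = 1.500 × (2.802/0.79)².
n₁ = 1.500 × 12.58 = 18.9.
Round up: n₁ = 19, giving n₂ = 2 × 19 = 38.

n₁ = 19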